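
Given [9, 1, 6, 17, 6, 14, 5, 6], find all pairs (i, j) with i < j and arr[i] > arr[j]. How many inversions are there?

Finding inversions in [9, 1, 6, 17, 6, 14, 5, 6]:

(0, 1): arr[0]=9 > arr[1]=1
(0, 2): arr[0]=9 > arr[2]=6
(0, 4): arr[0]=9 > arr[4]=6
(0, 6): arr[0]=9 > arr[6]=5
(0, 7): arr[0]=9 > arr[7]=6
(2, 6): arr[2]=6 > arr[6]=5
(3, 4): arr[3]=17 > arr[4]=6
(3, 5): arr[3]=17 > arr[5]=14
(3, 6): arr[3]=17 > arr[6]=5
(3, 7): arr[3]=17 > arr[7]=6
(4, 6): arr[4]=6 > arr[6]=5
(5, 6): arr[5]=14 > arr[6]=5
(5, 7): arr[5]=14 > arr[7]=6

Total inversions: 13

The array has 13 inversion(s): (0,1), (0,2), (0,4), (0,6), (0,7), (2,6), (3,4), (3,5), (3,6), (3,7), (4,6), (5,6), (5,7). Each pair (i,j) satisfies i < j and arr[i] > arr[j].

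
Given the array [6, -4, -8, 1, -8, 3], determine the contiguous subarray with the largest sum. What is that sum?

Using Kadane's algorithm on [6, -4, -8, 1, -8, 3]:

Scanning through the array:
Position 1 (value -4): max_ending_here = 2, max_so_far = 6
Position 2 (value -8): max_ending_here = -6, max_so_far = 6
Position 3 (value 1): max_ending_here = 1, max_so_far = 6
Position 4 (value -8): max_ending_here = -7, max_so_far = 6
Position 5 (value 3): max_ending_here = 3, max_so_far = 6

Maximum subarray: [6]
Maximum sum: 6

The maximum subarray is [6] with sum 6. This subarray runs from index 0 to index 0.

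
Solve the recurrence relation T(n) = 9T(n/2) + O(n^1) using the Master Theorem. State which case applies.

Master Theorem for T(n) = 9T(n/2) + O(n^1):

a = 9, b = 2, c = 1
log_b(a) = log_2(9) = 3.1699

Case 1: c = 1 < log_2(9) = 3.1699
T(n) = O(n^(log_2 9))

For T(n) = 9T(n/2) + O(n^1): log_2(9) = 3.1699. This is Case 1 of the Master Theorem (c < log_b(a), work dominated by leaves), giving O(n^(log_2 9)).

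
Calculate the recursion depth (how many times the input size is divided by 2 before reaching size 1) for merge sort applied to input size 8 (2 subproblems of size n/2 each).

For divide and conquer with division factor 2:

Problem sizes at each level:
Level 0: 8
Level 1: 4
Level 2: 2
Level 3: 1

The root is level 0 and the size-1 base case is level 3 (the tree spans levels 0 through 3, i.e. 4 levels counting the root), so the depth is the number of divisions: log_2(8) = 3

The recursion tree depth is log_2(8) = 3. At each level, the problem size is divided by 2, so it takes 3 divisions to reduce to a base case of size 1. The algorithm makes 2 recursive calls at each level.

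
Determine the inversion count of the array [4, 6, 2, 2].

Finding inversions in [4, 6, 2, 2]:

(0, 2): arr[0]=4 > arr[2]=2
(0, 3): arr[0]=4 > arr[3]=2
(1, 2): arr[1]=6 > arr[2]=2
(1, 3): arr[1]=6 > arr[3]=2

Total inversions: 4

The array has 4 inversion(s): (0,2), (0,3), (1,2), (1,3). Each pair (i,j) satisfies i < j and arr[i] > arr[j].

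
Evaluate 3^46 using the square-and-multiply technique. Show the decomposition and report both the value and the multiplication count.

Computing 3^46 by squaring (build up from 3^1; each line after the first costs one multiplication):

3^1 = 3
3^2 = (3^1)^2 = 3^2 = 9
3^4 = (3^2)^2 = 9^2 = 81
3^5 = 3 * 3^4 = 3 * 81 = 243
3^10 = (3^5)^2 = 243^2 = 59049
3^11 = 3 * 3^10 = 3 * 59049 = 177147
3^22 = (3^11)^2 = 177147^2 = 31381059609
3^23 = 3 * 3^22 = 3 * 31381059609 = 94143178827
3^46 = (3^23)^2 = 94143178827^2 = 8862938119652501095929

Result: 8862938119652501095929
Multiplications needed: 8 (8 lines after 3^1)

3^46 = 8862938119652501095929. Using exponentiation by squaring, this requires 8 multiplications. The key idea: if the exponent is even, square the half-power; if odd, multiply by the base once.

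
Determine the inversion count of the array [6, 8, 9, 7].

Finding inversions in [6, 8, 9, 7]:

(1, 3): arr[1]=8 > arr[3]=7
(2, 3): arr[2]=9 > arr[3]=7

Total inversions: 2

The array has 2 inversion(s): (1,3), (2,3). Each pair (i,j) satisfies i < j and arr[i] > arr[j].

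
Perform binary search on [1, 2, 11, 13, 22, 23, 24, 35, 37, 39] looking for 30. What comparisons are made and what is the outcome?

Binary search for 30 in [1, 2, 11, 13, 22, 23, 24, 35, 37, 39]:

lo=0, hi=9, mid=4, arr[mid]=22 -> 22 < 30, search right half
lo=5, hi=9, mid=7, arr[mid]=35 -> 35 > 30, search left half
lo=5, hi=6, mid=5, arr[mid]=23 -> 23 < 30, search right half
lo=6, hi=6, mid=6, arr[mid]=24 -> 24 < 30, search right half
lo=7 > hi=6, target 30 not found

Binary search determines that 30 is not in the array after 4 comparisons. The search space was exhausted without finding the target.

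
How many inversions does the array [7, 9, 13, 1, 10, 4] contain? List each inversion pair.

Finding inversions in [7, 9, 13, 1, 10, 4]:

(0, 3): arr[0]=7 > arr[3]=1
(0, 5): arr[0]=7 > arr[5]=4
(1, 3): arr[1]=9 > arr[3]=1
(1, 5): arr[1]=9 > arr[5]=4
(2, 3): arr[2]=13 > arr[3]=1
(2, 4): arr[2]=13 > arr[4]=10
(2, 5): arr[2]=13 > arr[5]=4
(4, 5): arr[4]=10 > arr[5]=4

Total inversions: 8

The array has 8 inversion(s): (0,3), (0,5), (1,3), (1,5), (2,3), (2,4), (2,5), (4,5). Each pair (i,j) satisfies i < j and arr[i] > arr[j].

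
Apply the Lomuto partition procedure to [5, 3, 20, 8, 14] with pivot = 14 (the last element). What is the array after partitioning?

Lomuto partition with pivot = 14:

Initial array: [5, 3, 20, 8, 14]

arr[0]=5 <= 14: swap with position 0, array becomes [5, 3, 20, 8, 14]
arr[1]=3 <= 14: swap with position 1, array becomes [5, 3, 20, 8, 14]
arr[2]=20 > 14: no swap
arr[3]=8 <= 14: swap with position 2, array becomes [5, 3, 8, 20, 14]

Place pivot at position 3: [5, 3, 8, 14, 20]
Pivot position: 3

After partitioning with pivot 14, the array becomes [5, 3, 8, 14, 20]. The pivot is placed at index 3. All elements to the left of the pivot are <= 14, and all elements to the right are > 14.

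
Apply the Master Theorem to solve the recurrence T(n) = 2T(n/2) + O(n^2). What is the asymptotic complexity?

Master Theorem for T(n) = 2T(n/2) + O(n^2):

a = 2, b = 2, c = 2
log_b(a) = log_2(2) = 1.0000

Case 3: c = 2 > log_2(2) = 1.0000
T(n) = O(n^2) = O(n^2)

For T(n) = 2T(n/2) + O(n^2): log_2(2) = 1.0000. This is Case 3 of the Master Theorem (c > log_b(a), work dominated by root), giving O(n^2).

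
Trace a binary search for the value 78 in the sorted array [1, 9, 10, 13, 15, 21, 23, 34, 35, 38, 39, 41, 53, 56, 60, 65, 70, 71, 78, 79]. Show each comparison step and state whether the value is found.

Binary search for 78 in [1, 9, 10, 13, 15, 21, 23, 34, 35, 38, 39, 41, 53, 56, 60, 65, 70, 71, 78, 79]:

lo=0, hi=19, mid=9, arr[mid]=38 -> 38 < 78, search right half
lo=10, hi=19, mid=14, arr[mid]=60 -> 60 < 78, search right half
lo=15, hi=19, mid=17, arr[mid]=71 -> 71 < 78, search right half
lo=18, hi=19, mid=18, arr[mid]=78 -> Found target at index 18!

Binary search finds 78 at index 18 after 4 comparisons. The search repeatedly halves the search space by comparing with the middle element.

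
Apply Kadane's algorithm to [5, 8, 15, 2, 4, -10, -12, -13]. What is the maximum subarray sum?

Using Kadane's algorithm on [5, 8, 15, 2, 4, -10, -12, -13]:

Scanning through the array:
Position 1 (value 8): max_ending_here = 13, max_so_far = 13
Position 2 (value 15): max_ending_here = 28, max_so_far = 28
Position 3 (value 2): max_ending_here = 30, max_so_far = 30
Position 4 (value 4): max_ending_here = 34, max_so_far = 34
Position 5 (value -10): max_ending_here = 24, max_so_far = 34
Position 6 (value -12): max_ending_here = 12, max_so_far = 34
Position 7 (value -13): max_ending_here = -1, max_so_far = 34

Maximum subarray: [5, 8, 15, 2, 4]
Maximum sum: 34

The maximum subarray is [5, 8, 15, 2, 4] with sum 34. This subarray runs from index 0 to index 4.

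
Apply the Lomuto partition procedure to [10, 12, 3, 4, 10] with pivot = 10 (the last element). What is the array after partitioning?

Lomuto partition with pivot = 10:

Initial array: [10, 12, 3, 4, 10]

arr[0]=10 <= 10: swap with position 0, array becomes [10, 12, 3, 4, 10]
arr[1]=12 > 10: no swap
arr[2]=3 <= 10: swap with position 1, array becomes [10, 3, 12, 4, 10]
arr[3]=4 <= 10: swap with position 2, array becomes [10, 3, 4, 12, 10]

Place pivot at position 3: [10, 3, 4, 10, 12]
Pivot position: 3

After partitioning with pivot 10, the array becomes [10, 3, 4, 10, 12]. The pivot is placed at index 3. All elements to the left of the pivot are <= 10, and all elements to the right are > 10.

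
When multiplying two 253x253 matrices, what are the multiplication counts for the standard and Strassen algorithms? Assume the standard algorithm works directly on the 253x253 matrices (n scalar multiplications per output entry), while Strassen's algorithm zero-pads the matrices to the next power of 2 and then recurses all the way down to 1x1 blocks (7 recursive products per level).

Matrix multiplication for 253x253 matrices:

Strassen's algorithm requires power-of-2 dimensions. Pad 253x253 to 256x256 (next power of 2).

Standard algorithm: 253^3 = 16194277 multiplications
Strassen's algorithm: 7^(log2(256)) = 7^8 = 5764801 multiplications
Savings: 16194277 - 5764801 = 10429476 multiplications

Standard: 16194277 multiplications (253^3). Strassen: 5764801 multiplications (7^8, after padding to 256x256). Strassen reduces 8 recursive multiplications to 7 at each level.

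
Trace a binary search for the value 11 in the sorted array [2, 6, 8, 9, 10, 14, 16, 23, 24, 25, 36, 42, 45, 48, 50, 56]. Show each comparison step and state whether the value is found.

Binary search for 11 in [2, 6, 8, 9, 10, 14, 16, 23, 24, 25, 36, 42, 45, 48, 50, 56]:

lo=0, hi=15, mid=7, arr[mid]=23 -> 23 > 11, search left half
lo=0, hi=6, mid=3, arr[mid]=9 -> 9 < 11, search right half
lo=4, hi=6, mid=5, arr[mid]=14 -> 14 > 11, search left half
lo=4, hi=4, mid=4, arr[mid]=10 -> 10 < 11, search right half
lo=5 > hi=4, target 11 not found

Binary search determines that 11 is not in the array after 4 comparisons. The search space was exhausted without finding the target.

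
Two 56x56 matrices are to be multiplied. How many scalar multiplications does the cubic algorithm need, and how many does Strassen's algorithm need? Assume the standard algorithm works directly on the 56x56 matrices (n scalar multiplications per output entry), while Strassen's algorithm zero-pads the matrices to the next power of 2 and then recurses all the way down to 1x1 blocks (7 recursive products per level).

Matrix multiplication for 56x56 matrices:

Strassen's algorithm requires power-of-2 dimensions. Pad 56x56 to 64x64 (next power of 2).

Standard algorithm: 56^3 = 175616 multiplications
Strassen's algorithm: 7^(log2(64)) = 7^6 = 117649 multiplications
Savings: 175616 - 117649 = 57967 multiplications

Standard: 175616 multiplications (56^3). Strassen: 117649 multiplications (7^6, after padding to 64x64). Strassen reduces 8 recursive multiplications to 7 at each level.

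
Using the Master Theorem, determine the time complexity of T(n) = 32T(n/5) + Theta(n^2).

Master Theorem for T(n) = 32T(n/5) + O(n^2):

a = 32, b = 5, c = 2
log_b(a) = log_5(32) = 2.1534

Case 1: c = 2 < log_5(32) = 2.1534
T(n) = O(n^(log_5 32))

For T(n) = 32T(n/5) + O(n^2): log_5(32) = 2.1534. This is Case 1 of the Master Theorem (c < log_b(a), work dominated by leaves), giving O(n^(log_5 32)).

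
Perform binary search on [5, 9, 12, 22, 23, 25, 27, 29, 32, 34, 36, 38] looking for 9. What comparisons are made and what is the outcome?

Binary search for 9 in [5, 9, 12, 22, 23, 25, 27, 29, 32, 34, 36, 38]:

lo=0, hi=11, mid=5, arr[mid]=25 -> 25 > 9, search left half
lo=0, hi=4, mid=2, arr[mid]=12 -> 12 > 9, search left half
lo=0, hi=1, mid=0, arr[mid]=5 -> 5 < 9, search right half
lo=1, hi=1, mid=1, arr[mid]=9 -> Found target at index 1!

Binary search finds 9 at index 1 after 4 comparisons. The search repeatedly halves the search space by comparing with the middle element.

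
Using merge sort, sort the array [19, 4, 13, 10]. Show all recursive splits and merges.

Merge sort trace:

Split: [19, 4, 13, 10] -> [19, 4] and [13, 10]
  Split: [19, 4] -> [19] and [4]
  Merge: [19] + [4] -> [4, 19]
  Split: [13, 10] -> [13] and [10]
  Merge: [13] + [10] -> [10, 13]
Merge: [4, 19] + [10, 13] -> [4, 10, 13, 19]

Final sorted array: [4, 10, 13, 19]

The merge sort proceeds by recursively splitting the array and merging sorted halves.
After all merges, the sorted array is [4, 10, 13, 19].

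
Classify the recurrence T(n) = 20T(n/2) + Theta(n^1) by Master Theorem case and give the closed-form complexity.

Master Theorem for T(n) = 20T(n/2) + O(n^1):

a = 20, b = 2, c = 1
log_b(a) = log_2(20) = 4.3219

Case 1: c = 1 < log_2(20) = 4.3219
T(n) = O(n^(log_2 20))

For T(n) = 20T(n/2) + O(n^1): log_2(20) = 4.3219. This is Case 1 of the Master Theorem (c < log_b(a), work dominated by leaves), giving O(n^(log_2 20)).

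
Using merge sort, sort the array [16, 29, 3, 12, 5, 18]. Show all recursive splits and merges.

Merge sort trace:

Split: [16, 29, 3, 12, 5, 18] -> [16, 29, 3] and [12, 5, 18]
  Split: [16, 29, 3] -> [16] and [29, 3]
    Split: [29, 3] -> [29] and [3]
    Merge: [29] + [3] -> [3, 29]
  Merge: [16] + [3, 29] -> [3, 16, 29]
  Split: [12, 5, 18] -> [12] and [5, 18]
    Split: [5, 18] -> [5] and [18]
    Merge: [5] + [18] -> [5, 18]
  Merge: [12] + [5, 18] -> [5, 12, 18]
Merge: [3, 16, 29] + [5, 12, 18] -> [3, 5, 12, 16, 18, 29]

Final sorted array: [3, 5, 12, 16, 18, 29]

The merge sort proceeds by recursively splitting the array and merging sorted halves.
After all merges, the sorted array is [3, 5, 12, 16, 18, 29].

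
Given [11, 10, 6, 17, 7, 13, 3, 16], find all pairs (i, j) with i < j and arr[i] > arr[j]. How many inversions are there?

Finding inversions in [11, 10, 6, 17, 7, 13, 3, 16]:

(0, 1): arr[0]=11 > arr[1]=10
(0, 2): arr[0]=11 > arr[2]=6
(0, 4): arr[0]=11 > arr[4]=7
(0, 6): arr[0]=11 > arr[6]=3
(1, 2): arr[1]=10 > arr[2]=6
(1, 4): arr[1]=10 > arr[4]=7
(1, 6): arr[1]=10 > arr[6]=3
(2, 6): arr[2]=6 > arr[6]=3
(3, 4): arr[3]=17 > arr[4]=7
(3, 5): arr[3]=17 > arr[5]=13
(3, 6): arr[3]=17 > arr[6]=3
(3, 7): arr[3]=17 > arr[7]=16
(4, 6): arr[4]=7 > arr[6]=3
(5, 6): arr[5]=13 > arr[6]=3

Total inversions: 14

The array has 14 inversion(s): (0,1), (0,2), (0,4), (0,6), (1,2), (1,4), (1,6), (2,6), (3,4), (3,5), (3,6), (3,7), (4,6), (5,6). Each pair (i,j) satisfies i < j and arr[i] > arr[j].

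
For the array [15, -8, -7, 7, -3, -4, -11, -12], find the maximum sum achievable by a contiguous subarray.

Using Kadane's algorithm on [15, -8, -7, 7, -3, -4, -11, -12]:

Scanning through the array:
Position 1 (value -8): max_ending_here = 7, max_so_far = 15
Position 2 (value -7): max_ending_here = 0, max_so_far = 15
Position 3 (value 7): max_ending_here = 7, max_so_far = 15
Position 4 (value -3): max_ending_here = 4, max_so_far = 15
Position 5 (value -4): max_ending_here = 0, max_so_far = 15
Position 6 (value -11): max_ending_here = -11, max_so_far = 15
Position 7 (value -12): max_ending_here = -12, max_so_far = 15

Maximum subarray: [15]
Maximum sum: 15

The maximum subarray is [15] with sum 15. This subarray runs from index 0 to index 0.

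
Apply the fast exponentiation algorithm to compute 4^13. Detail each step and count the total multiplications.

Computing 4^13 by squaring (build up from 4^1; each line after the first costs one multiplication):

4^1 = 4
4^2 = (4^1)^2 = 4^2 = 16
4^3 = 4 * 4^2 = 4 * 16 = 64
4^6 = (4^3)^2 = 64^2 = 4096
4^12 = (4^6)^2 = 4096^2 = 16777216
4^13 = 4 * 4^12 = 4 * 16777216 = 67108864

Result: 67108864
Multiplications needed: 5 (5 lines after 4^1)

4^13 = 67108864. Using exponentiation by squaring, this requires 5 multiplications. The key idea: if the exponent is even, square the half-power; if odd, multiply by the base once.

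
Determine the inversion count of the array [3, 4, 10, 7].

Finding inversions in [3, 4, 10, 7]:

(2, 3): arr[2]=10 > arr[3]=7

Total inversions: 1

The array has 1 inversion(s): (2,3). Each pair (i,j) satisfies i < j and arr[i] > arr[j].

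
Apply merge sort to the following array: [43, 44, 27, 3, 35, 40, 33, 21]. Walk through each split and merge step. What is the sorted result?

Merge sort trace:

Split: [43, 44, 27, 3, 35, 40, 33, 21] -> [43, 44, 27, 3] and [35, 40, 33, 21]
  Split: [43, 44, 27, 3] -> [43, 44] and [27, 3]
    Split: [43, 44] -> [43] and [44]
    Merge: [43] + [44] -> [43, 44]
    Split: [27, 3] -> [27] and [3]
    Merge: [27] + [3] -> [3, 27]
  Merge: [43, 44] + [3, 27] -> [3, 27, 43, 44]
  Split: [35, 40, 33, 21] -> [35, 40] and [33, 21]
    Split: [35, 40] -> [35] and [40]
    Merge: [35] + [40] -> [35, 40]
    Split: [33, 21] -> [33] and [21]
    Merge: [33] + [21] -> [21, 33]
  Merge: [35, 40] + [21, 33] -> [21, 33, 35, 40]
Merge: [3, 27, 43, 44] + [21, 33, 35, 40] -> [3, 21, 27, 33, 35, 40, 43, 44]

Final sorted array: [3, 21, 27, 33, 35, 40, 43, 44]

The merge sort proceeds by recursively splitting the array and merging sorted halves.
After all merges, the sorted array is [3, 21, 27, 33, 35, 40, 43, 44].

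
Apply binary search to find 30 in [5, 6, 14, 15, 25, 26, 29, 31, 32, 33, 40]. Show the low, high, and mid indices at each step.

Binary search for 30 in [5, 6, 14, 15, 25, 26, 29, 31, 32, 33, 40]:

lo=0, hi=10, mid=5, arr[mid]=26 -> 26 < 30, search right half
lo=6, hi=10, mid=8, arr[mid]=32 -> 32 > 30, search left half
lo=6, hi=7, mid=6, arr[mid]=29 -> 29 < 30, search right half
lo=7, hi=7, mid=7, arr[mid]=31 -> 31 > 30, search left half
lo=7 > hi=6, target 30 not found

Binary search determines that 30 is not in the array after 4 comparisons. The search space was exhausted without finding the target.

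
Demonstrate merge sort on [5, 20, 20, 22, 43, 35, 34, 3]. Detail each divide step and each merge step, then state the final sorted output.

Merge sort trace:

Split: [5, 20, 20, 22, 43, 35, 34, 3] -> [5, 20, 20, 22] and [43, 35, 34, 3]
  Split: [5, 20, 20, 22] -> [5, 20] and [20, 22]
    Split: [5, 20] -> [5] and [20]
    Merge: [5] + [20] -> [5, 20]
    Split: [20, 22] -> [20] and [22]
    Merge: [20] + [22] -> [20, 22]
  Merge: [5, 20] + [20, 22] -> [5, 20, 20, 22]
  Split: [43, 35, 34, 3] -> [43, 35] and [34, 3]
    Split: [43, 35] -> [43] and [35]
    Merge: [43] + [35] -> [35, 43]
    Split: [34, 3] -> [34] and [3]
    Merge: [34] + [3] -> [3, 34]
  Merge: [35, 43] + [3, 34] -> [3, 34, 35, 43]
Merge: [5, 20, 20, 22] + [3, 34, 35, 43] -> [3, 5, 20, 20, 22, 34, 35, 43]

Final sorted array: [3, 5, 20, 20, 22, 34, 35, 43]

The merge sort proceeds by recursively splitting the array and merging sorted halves.
After all merges, the sorted array is [3, 5, 20, 20, 22, 34, 35, 43].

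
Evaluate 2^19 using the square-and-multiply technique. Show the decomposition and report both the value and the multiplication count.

Computing 2^19 by squaring (build up from 2^1; each line after the first costs one multiplication):

2^1 = 2
2^2 = (2^1)^2 = 2^2 = 4
2^4 = (2^2)^2 = 4^2 = 16
2^8 = (2^4)^2 = 16^2 = 256
2^9 = 2 * 2^8 = 2 * 256 = 512
2^18 = (2^9)^2 = 512^2 = 262144
2^19 = 2 * 2^18 = 2 * 262144 = 524288

Result: 524288
Multiplications needed: 6 (6 lines after 2^1)

2^19 = 524288. Using exponentiation by squaring, this requires 6 multiplications. The key idea: if the exponent is even, square the half-power; if odd, multiply by the base once.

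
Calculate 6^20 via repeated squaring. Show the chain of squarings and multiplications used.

Computing 6^20 by squaring (build up from 6^1; each line after the first costs one multiplication):

6^1 = 6
6^2 = (6^1)^2 = 6^2 = 36
6^4 = (6^2)^2 = 36^2 = 1296
6^5 = 6 * 6^4 = 6 * 1296 = 7776
6^10 = (6^5)^2 = 7776^2 = 60466176
6^20 = (6^10)^2 = 60466176^2 = 3656158440062976

Result: 3656158440062976
Multiplications needed: 5 (5 lines after 6^1)

6^20 = 3656158440062976. Using exponentiation by squaring, this requires 5 multiplications. The key idea: if the exponent is even, square the half-power; if odd, multiply by the base once.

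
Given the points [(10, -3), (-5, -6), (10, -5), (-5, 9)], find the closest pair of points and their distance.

Computing all pairwise distances among 4 points:

d((10, -3), (-5, -6)) = 15.2971
d((10, -3), (10, -5)) = 2.0 <-- minimum
d((10, -3), (-5, 9)) = 19.2094
d((-5, -6), (10, -5)) = 15.0333
d((-5, -6), (-5, 9)) = 15.0
d((10, -5), (-5, 9)) = 20.5183

Closest pair: (10, -3) and (10, -5) with distance 2.0

The closest pair is (10, -3) and (10, -5) with Euclidean distance 2.0. For 4 points, brute-force pairwise comparison is shown above. For large n, the divide-and-conquer algorithm (sort by x, recurse on halves, check the dividing strip) achieves O(n log n).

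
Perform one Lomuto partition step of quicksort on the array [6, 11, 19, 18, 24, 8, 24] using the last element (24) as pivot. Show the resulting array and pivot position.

Lomuto partition with pivot = 24:

Initial array: [6, 11, 19, 18, 24, 8, 24]

arr[0]=6 <= 24: swap with position 0, array becomes [6, 11, 19, 18, 24, 8, 24]
arr[1]=11 <= 24: swap with position 1, array becomes [6, 11, 19, 18, 24, 8, 24]
arr[2]=19 <= 24: swap with position 2, array becomes [6, 11, 19, 18, 24, 8, 24]
arr[3]=18 <= 24: swap with position 3, array becomes [6, 11, 19, 18, 24, 8, 24]
arr[4]=24 <= 24: swap with position 4, array becomes [6, 11, 19, 18, 24, 8, 24]
arr[5]=8 <= 24: swap with position 5, array becomes [6, 11, 19, 18, 24, 8, 24]

Place pivot at position 6: [6, 11, 19, 18, 24, 8, 24]
Pivot position: 6

After partitioning with pivot 24, the array becomes [6, 11, 19, 18, 24, 8, 24]. The pivot is placed at index 6. All elements to the left of the pivot are <= 24, and all elements to the right are > 24.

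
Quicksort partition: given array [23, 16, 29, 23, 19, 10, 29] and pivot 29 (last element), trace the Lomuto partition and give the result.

Lomuto partition with pivot = 29:

Initial array: [23, 16, 29, 23, 19, 10, 29]

arr[0]=23 <= 29: swap with position 0, array becomes [23, 16, 29, 23, 19, 10, 29]
arr[1]=16 <= 29: swap with position 1, array becomes [23, 16, 29, 23, 19, 10, 29]
arr[2]=29 <= 29: swap with position 2, array becomes [23, 16, 29, 23, 19, 10, 29]
arr[3]=23 <= 29: swap with position 3, array becomes [23, 16, 29, 23, 19, 10, 29]
arr[4]=19 <= 29: swap with position 4, array becomes [23, 16, 29, 23, 19, 10, 29]
arr[5]=10 <= 29: swap with position 5, array becomes [23, 16, 29, 23, 19, 10, 29]

Place pivot at position 6: [23, 16, 29, 23, 19, 10, 29]
Pivot position: 6

After partitioning with pivot 29, the array becomes [23, 16, 29, 23, 19, 10, 29]. The pivot is placed at index 6. All elements to the left of the pivot are <= 29, and all elements to the right are > 29.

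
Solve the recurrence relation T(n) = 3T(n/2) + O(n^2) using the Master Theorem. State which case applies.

Master Theorem for T(n) = 3T(n/2) + O(n^2):

a = 3, b = 2, c = 2
log_b(a) = log_2(3) = 1.5850

Case 3: c = 2 > log_2(3) = 1.5850
T(n) = O(n^2) = O(n^2)

For T(n) = 3T(n/2) + O(n^2): log_2(3) = 1.5850. This is Case 3 of the Master Theorem (c > log_b(a), work dominated by root), giving O(n^2).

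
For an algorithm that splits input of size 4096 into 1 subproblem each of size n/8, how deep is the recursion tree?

For divide and conquer with division factor 8:

Problem sizes at each level:
Level 0: 4096
Level 1: 512
Level 2: 64
Level 3: 8
Level 4: 1

The root is level 0 and the size-1 base case is level 4 (the tree spans levels 0 through 4, i.e. 5 levels counting the root), so the depth is the number of divisions: log_8(4096) = 4

The recursion tree depth is log_8(4096) = 4. At each level, the problem size is divided by 8, so it takes 4 divisions to reduce to a base case of size 1. The algorithm makes 1 recursive call at each level.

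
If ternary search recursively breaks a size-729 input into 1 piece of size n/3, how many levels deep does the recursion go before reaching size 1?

For divide and conquer with division factor 3:

Problem sizes at each level:
Level 0: 729
Level 1: 243
Level 2: 81
Level 3: 27
Level 4: 9
Level 5: 3
Level 6: 1

The root is level 0 and the size-1 base case is level 6 (the tree spans levels 0 through 6, i.e. 7 levels counting the root), so the depth is the number of divisions: log_3(729) = 6

The recursion tree depth is log_3(729) = 6. At each level, the problem size is divided by 3, so it takes 6 divisions to reduce to a base case of size 1. The algorithm makes 1 recursive call at each level.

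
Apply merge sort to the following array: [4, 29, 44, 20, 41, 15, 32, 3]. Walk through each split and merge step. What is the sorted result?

Merge sort trace:

Split: [4, 29, 44, 20, 41, 15, 32, 3] -> [4, 29, 44, 20] and [41, 15, 32, 3]
  Split: [4, 29, 44, 20] -> [4, 29] and [44, 20]
    Split: [4, 29] -> [4] and [29]
    Merge: [4] + [29] -> [4, 29]
    Split: [44, 20] -> [44] and [20]
    Merge: [44] + [20] -> [20, 44]
  Merge: [4, 29] + [20, 44] -> [4, 20, 29, 44]
  Split: [41, 15, 32, 3] -> [41, 15] and [32, 3]
    Split: [41, 15] -> [41] and [15]
    Merge: [41] + [15] -> [15, 41]
    Split: [32, 3] -> [32] and [3]
    Merge: [32] + [3] -> [3, 32]
  Merge: [15, 41] + [3, 32] -> [3, 15, 32, 41]
Merge: [4, 20, 29, 44] + [3, 15, 32, 41] -> [3, 4, 15, 20, 29, 32, 41, 44]

Final sorted array: [3, 4, 15, 20, 29, 32, 41, 44]

The merge sort proceeds by recursively splitting the array and merging sorted halves.
After all merges, the sorted array is [3, 4, 15, 20, 29, 32, 41, 44].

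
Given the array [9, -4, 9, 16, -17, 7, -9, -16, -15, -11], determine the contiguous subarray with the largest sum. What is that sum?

Using Kadane's algorithm on [9, -4, 9, 16, -17, 7, -9, -16, -15, -11]:

Scanning through the array:
Position 1 (value -4): max_ending_here = 5, max_so_far = 9
Position 2 (value 9): max_ending_here = 14, max_so_far = 14
Position 3 (value 16): max_ending_here = 30, max_so_far = 30
Position 4 (value -17): max_ending_here = 13, max_so_far = 30
Position 5 (value 7): max_ending_here = 20, max_so_far = 30
Position 6 (value -9): max_ending_here = 11, max_so_far = 30
Position 7 (value -16): max_ending_here = -5, max_so_far = 30
Position 8 (value -15): max_ending_here = -15, max_so_far = 30
Position 9 (value -11): max_ending_here = -11, max_so_far = 30

Maximum subarray: [9, -4, 9, 16]
Maximum sum: 30

The maximum subarray is [9, -4, 9, 16] with sum 30. This subarray runs from index 0 to index 3.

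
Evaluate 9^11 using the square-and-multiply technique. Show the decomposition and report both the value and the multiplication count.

Computing 9^11 by squaring (build up from 9^1; each line after the first costs one multiplication):

9^1 = 9
9^2 = (9^1)^2 = 9^2 = 81
9^4 = (9^2)^2 = 81^2 = 6561
9^5 = 9 * 9^4 = 9 * 6561 = 59049
9^10 = (9^5)^2 = 59049^2 = 3486784401
9^11 = 9 * 9^10 = 9 * 3486784401 = 31381059609

Result: 31381059609
Multiplications needed: 5 (5 lines after 9^1)

9^11 = 31381059609. Using exponentiation by squaring, this requires 5 multiplications. The key idea: if the exponent is even, square the half-power; if odd, multiply by the base once.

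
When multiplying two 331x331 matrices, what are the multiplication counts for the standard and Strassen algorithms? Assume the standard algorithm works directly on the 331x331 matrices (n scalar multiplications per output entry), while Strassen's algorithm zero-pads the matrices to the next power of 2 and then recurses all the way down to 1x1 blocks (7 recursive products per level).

Matrix multiplication for 331x331 matrices:

Strassen's algorithm requires power-of-2 dimensions. Pad 331x331 to 512x512 (next power of 2).

Standard algorithm: 331^3 = 36264691 multiplications
Strassen's algorithm: 7^(log2(512)) = 7^9 = 40353607 multiplications
Difference: 36264691 - 40353607 = -4088916 (Strassen uses MORE here due to padding overhead — for small or just-over-power-of-2 n, padding can outweigh the per-level savings)

Standard: 36264691 multiplications (331^3). Strassen: 40353607 multiplications (7^9, after padding to 512x512). Strassen reduces 8 recursive multiplications to 7 at each level.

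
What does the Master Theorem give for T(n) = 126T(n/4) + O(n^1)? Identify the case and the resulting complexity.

Master Theorem for T(n) = 126T(n/4) + O(n^1):

a = 126, b = 4, c = 1
log_b(a) = log_4(126) = 3.4886

Case 1: c = 1 < log_4(126) = 3.4886
T(n) = O(n^(log_4 126))

For T(n) = 126T(n/4) + O(n^1): log_4(126) = 3.4886. This is Case 1 of the Master Theorem (c < log_b(a), work dominated by leaves), giving O(n^(log_4 126)).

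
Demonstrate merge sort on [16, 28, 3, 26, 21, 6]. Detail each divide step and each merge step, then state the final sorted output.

Merge sort trace:

Split: [16, 28, 3, 26, 21, 6] -> [16, 28, 3] and [26, 21, 6]
  Split: [16, 28, 3] -> [16] and [28, 3]
    Split: [28, 3] -> [28] and [3]
    Merge: [28] + [3] -> [3, 28]
  Merge: [16] + [3, 28] -> [3, 16, 28]
  Split: [26, 21, 6] -> [26] and [21, 6]
    Split: [21, 6] -> [21] and [6]
    Merge: [21] + [6] -> [6, 21]
  Merge: [26] + [6, 21] -> [6, 21, 26]
Merge: [3, 16, 28] + [6, 21, 26] -> [3, 6, 16, 21, 26, 28]

Final sorted array: [3, 6, 16, 21, 26, 28]

The merge sort proceeds by recursively splitting the array and merging sorted halves.
After all merges, the sorted array is [3, 6, 16, 21, 26, 28].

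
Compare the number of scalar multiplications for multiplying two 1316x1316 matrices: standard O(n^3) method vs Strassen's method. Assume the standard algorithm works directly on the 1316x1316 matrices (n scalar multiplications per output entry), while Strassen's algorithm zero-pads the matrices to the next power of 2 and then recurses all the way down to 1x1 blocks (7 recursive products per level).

Matrix multiplication for 1316x1316 matrices:

Strassen's algorithm requires power-of-2 dimensions. Pad 1316x1316 to 2048x2048 (next power of 2).

Standard algorithm: 1316^3 = 2279122496 multiplications
Strassen's algorithm: 7^(log2(2048)) = 7^11 = 1977326743 multiplications
Savings: 2279122496 - 1977326743 = 301795753 multiplications

Standard: 2279122496 multiplications (1316^3). Strassen: 1977326743 multiplications (7^11, after padding to 2048x2048). Strassen reduces 8 recursive multiplications to 7 at each level.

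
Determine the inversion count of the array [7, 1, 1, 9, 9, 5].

Finding inversions in [7, 1, 1, 9, 9, 5]:

(0, 1): arr[0]=7 > arr[1]=1
(0, 2): arr[0]=7 > arr[2]=1
(0, 5): arr[0]=7 > arr[5]=5
(3, 5): arr[3]=9 > arr[5]=5
(4, 5): arr[4]=9 > arr[5]=5

Total inversions: 5

The array has 5 inversion(s): (0,1), (0,2), (0,5), (3,5), (4,5). Each pair (i,j) satisfies i < j and arr[i] > arr[j].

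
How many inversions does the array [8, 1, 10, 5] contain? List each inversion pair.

Finding inversions in [8, 1, 10, 5]:

(0, 1): arr[0]=8 > arr[1]=1
(0, 3): arr[0]=8 > arr[3]=5
(2, 3): arr[2]=10 > arr[3]=5

Total inversions: 3

The array has 3 inversion(s): (0,1), (0,3), (2,3). Each pair (i,j) satisfies i < j and arr[i] > arr[j].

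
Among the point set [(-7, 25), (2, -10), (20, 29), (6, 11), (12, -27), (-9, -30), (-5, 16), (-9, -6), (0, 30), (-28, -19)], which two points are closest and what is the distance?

Computing all pairwise distances among 10 points:

d((-7, 25), (2, -10)) = 36.1386
d((-7, 25), (20, 29)) = 27.2947
d((-7, 25), (6, 11)) = 19.105
d((-7, 25), (12, -27)) = 55.3624
d((-7, 25), (-9, -30)) = 55.0364
d((-7, 25), (-5, 16)) = 9.2195
d((-7, 25), (-9, -6)) = 31.0644
d((-7, 25), (0, 30)) = 8.6023 <-- minimum
d((-7, 25), (-28, -19)) = 48.7545
d((2, -10), (20, 29)) = 42.9535
d((2, -10), (6, 11)) = 21.3776
d((2, -10), (12, -27)) = 19.7231
d((2, -10), (-9, -30)) = 22.8254
d((2, -10), (-5, 16)) = 26.9258
d((2, -10), (-9, -6)) = 11.7047
d((2, -10), (0, 30)) = 40.05
d((2, -10), (-28, -19)) = 31.3209
d((20, 29), (6, 11)) = 22.8035
d((20, 29), (12, -27)) = 56.5685
d((20, 29), (-9, -30)) = 65.7419
d((20, 29), (-5, 16)) = 28.178
d((20, 29), (-9, -6)) = 45.4533
d((20, 29), (0, 30)) = 20.025
d((20, 29), (-28, -19)) = 67.8823
d((6, 11), (12, -27)) = 38.4708
d((6, 11), (-9, -30)) = 43.6578
d((6, 11), (-5, 16)) = 12.083
d((6, 11), (-9, -6)) = 22.6716
d((6, 11), (0, 30)) = 19.9249
d((6, 11), (-28, -19)) = 45.3431
d((12, -27), (-9, -30)) = 21.2132
d((12, -27), (-5, 16)) = 46.2385
d((12, -27), (-9, -6)) = 29.6985
d((12, -27), (0, 30)) = 58.2495
d((12, -27), (-28, -19)) = 40.7922
d((-9, -30), (-5, 16)) = 46.1736
d((-9, -30), (-9, -6)) = 24.0
d((-9, -30), (0, 30)) = 60.6712
d((-9, -30), (-28, -19)) = 21.9545
d((-5, 16), (-9, -6)) = 22.3607
d((-5, 16), (0, 30)) = 14.8661
d((-5, 16), (-28, -19)) = 41.8808
d((-9, -6), (0, 30)) = 37.108
d((-9, -6), (-28, -19)) = 23.0217
d((0, 30), (-28, -19)) = 56.4358

Closest pair: (-7, 25) and (0, 30) with distance 8.6023

The closest pair is (-7, 25) and (0, 30) with Euclidean distance 8.6023. For 10 points, brute-force pairwise comparison is shown above. For large n, the divide-and-conquer algorithm (sort by x, recurse on halves, check the dividing strip) achieves O(n log n).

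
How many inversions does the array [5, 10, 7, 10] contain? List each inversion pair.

Finding inversions in [5, 10, 7, 10]:

(1, 2): arr[1]=10 > arr[2]=7

Total inversions: 1

The array has 1 inversion(s): (1,2). Each pair (i,j) satisfies i < j and arr[i] > arr[j].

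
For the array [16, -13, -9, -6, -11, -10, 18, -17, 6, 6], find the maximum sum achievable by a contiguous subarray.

Using Kadane's algorithm on [16, -13, -9, -6, -11, -10, 18, -17, 6, 6]:

Scanning through the array:
Position 1 (value -13): max_ending_here = 3, max_so_far = 16
Position 2 (value -9): max_ending_here = -6, max_so_far = 16
Position 3 (value -6): max_ending_here = -6, max_so_far = 16
Position 4 (value -11): max_ending_here = -11, max_so_far = 16
Position 5 (value -10): max_ending_here = -10, max_so_far = 16
Position 6 (value 18): max_ending_here = 18, max_so_far = 18
Position 7 (value -17): max_ending_here = 1, max_so_far = 18
Position 8 (value 6): max_ending_here = 7, max_so_far = 18
Position 9 (value 6): max_ending_here = 13, max_so_far = 18

Maximum subarray: [18]
Maximum sum: 18

The maximum subarray is [18] with sum 18. This subarray runs from index 6 to index 6.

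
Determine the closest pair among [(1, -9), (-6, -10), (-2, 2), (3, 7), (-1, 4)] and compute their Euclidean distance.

Computing all pairwise distances among 5 points:

d((1, -9), (-6, -10)) = 7.0711
d((1, -9), (-2, 2)) = 11.4018
d((1, -9), (3, 7)) = 16.1245
d((1, -9), (-1, 4)) = 13.1529
d((-6, -10), (-2, 2)) = 12.6491
d((-6, -10), (3, 7)) = 19.2354
d((-6, -10), (-1, 4)) = 14.8661
d((-2, 2), (3, 7)) = 7.0711
d((-2, 2), (-1, 4)) = 2.2361 <-- minimum
d((3, 7), (-1, 4)) = 5.0

Closest pair: (-2, 2) and (-1, 4) with distance 2.2361

The closest pair is (-2, 2) and (-1, 4) with Euclidean distance 2.2361. For 5 points, brute-force pairwise comparison is shown above. For large n, the divide-and-conquer algorithm (sort by x, recurse on halves, check the dividing strip) achieves O(n log n).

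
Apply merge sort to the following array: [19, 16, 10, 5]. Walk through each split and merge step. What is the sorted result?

Merge sort trace:

Split: [19, 16, 10, 5] -> [19, 16] and [10, 5]
  Split: [19, 16] -> [19] and [16]
  Merge: [19] + [16] -> [16, 19]
  Split: [10, 5] -> [10] and [5]
  Merge: [10] + [5] -> [5, 10]
Merge: [16, 19] + [5, 10] -> [5, 10, 16, 19]

Final sorted array: [5, 10, 16, 19]

The merge sort proceeds by recursively splitting the array and merging sorted halves.
After all merges, the sorted array is [5, 10, 16, 19].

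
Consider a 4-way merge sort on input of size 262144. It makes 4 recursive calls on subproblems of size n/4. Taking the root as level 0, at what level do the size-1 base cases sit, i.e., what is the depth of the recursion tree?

For divide and conquer with division factor 4:

Problem sizes at each level:
Level 0: 262144
Level 1: 65536
Level 2: 16384
Level 3: 4096
Level 4: 1024
Level 5: 256
Level 6: 64
Level 7: 16
Level 8: 4
Level 9: 1

The root is level 0 and the size-1 base case is level 9 (the tree spans levels 0 through 9, i.e. 10 levels counting the root), so the depth is the number of divisions: log_4(262144) = 9

The recursion tree depth is log_4(262144) = 9. At each level, the problem size is divided by 4, so it takes 9 divisions to reduce to a base case of size 1. The algorithm makes 4 recursive calls at each level.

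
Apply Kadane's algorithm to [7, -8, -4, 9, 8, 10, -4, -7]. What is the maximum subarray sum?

Using Kadane's algorithm on [7, -8, -4, 9, 8, 10, -4, -7]:

Scanning through the array:
Position 1 (value -8): max_ending_here = -1, max_so_far = 7
Position 2 (value -4): max_ending_here = -4, max_so_far = 7
Position 3 (value 9): max_ending_here = 9, max_so_far = 9
Position 4 (value 8): max_ending_here = 17, max_so_far = 17
Position 5 (value 10): max_ending_here = 27, max_so_far = 27
Position 6 (value -4): max_ending_here = 23, max_so_far = 27
Position 7 (value -7): max_ending_here = 16, max_so_far = 27

Maximum subarray: [9, 8, 10]
Maximum sum: 27

The maximum subarray is [9, 8, 10] with sum 27. This subarray runs from index 3 to index 5.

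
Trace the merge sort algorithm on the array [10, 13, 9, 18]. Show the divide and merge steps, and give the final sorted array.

Merge sort trace:

Split: [10, 13, 9, 18] -> [10, 13] and [9, 18]
  Split: [10, 13] -> [10] and [13]
  Merge: [10] + [13] -> [10, 13]
  Split: [9, 18] -> [9] and [18]
  Merge: [9] + [18] -> [9, 18]
Merge: [10, 13] + [9, 18] -> [9, 10, 13, 18]

Final sorted array: [9, 10, 13, 18]

The merge sort proceeds by recursively splitting the array and merging sorted halves.
After all merges, the sorted array is [9, 10, 13, 18].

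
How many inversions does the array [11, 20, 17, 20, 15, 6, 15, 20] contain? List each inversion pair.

Finding inversions in [11, 20, 17, 20, 15, 6, 15, 20]:

(0, 5): arr[0]=11 > arr[5]=6
(1, 2): arr[1]=20 > arr[2]=17
(1, 4): arr[1]=20 > arr[4]=15
(1, 5): arr[1]=20 > arr[5]=6
(1, 6): arr[1]=20 > arr[6]=15
(2, 4): arr[2]=17 > arr[4]=15
(2, 5): arr[2]=17 > arr[5]=6
(2, 6): arr[2]=17 > arr[6]=15
(3, 4): arr[3]=20 > arr[4]=15
(3, 5): arr[3]=20 > arr[5]=6
(3, 6): arr[3]=20 > arr[6]=15
(4, 5): arr[4]=15 > arr[5]=6

Total inversions: 12

The array has 12 inversion(s): (0,5), (1,2), (1,4), (1,5), (1,6), (2,4), (2,5), (2,6), (3,4), (3,5), (3,6), (4,5). Each pair (i,j) satisfies i < j and arr[i] > arr[j].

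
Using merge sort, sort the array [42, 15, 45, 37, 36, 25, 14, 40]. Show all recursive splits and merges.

Merge sort trace:

Split: [42, 15, 45, 37, 36, 25, 14, 40] -> [42, 15, 45, 37] and [36, 25, 14, 40]
  Split: [42, 15, 45, 37] -> [42, 15] and [45, 37]
    Split: [42, 15] -> [42] and [15]
    Merge: [42] + [15] -> [15, 42]
    Split: [45, 37] -> [45] and [37]
    Merge: [45] + [37] -> [37, 45]
  Merge: [15, 42] + [37, 45] -> [15, 37, 42, 45]
  Split: [36, 25, 14, 40] -> [36, 25] and [14, 40]
    Split: [36, 25] -> [36] and [25]
    Merge: [36] + [25] -> [25, 36]
    Split: [14, 40] -> [14] and [40]
    Merge: [14] + [40] -> [14, 40]
  Merge: [25, 36] + [14, 40] -> [14, 25, 36, 40]
Merge: [15, 37, 42, 45] + [14, 25, 36, 40] -> [14, 15, 25, 36, 37, 40, 42, 45]

Final sorted array: [14, 15, 25, 36, 37, 40, 42, 45]

The merge sort proceeds by recursively splitting the array and merging sorted halves.
After all merges, the sorted array is [14, 15, 25, 36, 37, 40, 42, 45].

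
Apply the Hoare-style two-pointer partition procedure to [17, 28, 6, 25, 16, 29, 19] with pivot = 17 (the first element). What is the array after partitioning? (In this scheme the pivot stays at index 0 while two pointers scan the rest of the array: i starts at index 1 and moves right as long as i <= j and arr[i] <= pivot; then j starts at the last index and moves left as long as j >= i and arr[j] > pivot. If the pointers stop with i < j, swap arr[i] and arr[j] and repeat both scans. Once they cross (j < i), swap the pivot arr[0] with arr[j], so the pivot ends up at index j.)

Hoare-style two-pointer partition with pivot = 17:

Initial array: [17, 28, 6, 25, 16, 29, 19]

Pointers start at i = 1, j = 6.
i stops at index 1 (arr[1]=28 > 17), j stops at index 4 (arr[4]=16 <= 17): swap arr[1] and arr[4], array becomes [17, 16, 6, 25, 28, 29, 19]
i ends at 3, j ends at 2: the pointers have crossed (j < i), so scanning stops.

Swap pivot arr[0] with arr[2] to place pivot at position 2: [6, 16, 17, 25, 28, 29, 19]
Pivot position: 2

After partitioning with pivot 17, the array becomes [6, 16, 17, 25, 28, 29, 19]. The pivot is placed at index 2. All elements to the left of the pivot are <= 17, and all elements to the right are > 17.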